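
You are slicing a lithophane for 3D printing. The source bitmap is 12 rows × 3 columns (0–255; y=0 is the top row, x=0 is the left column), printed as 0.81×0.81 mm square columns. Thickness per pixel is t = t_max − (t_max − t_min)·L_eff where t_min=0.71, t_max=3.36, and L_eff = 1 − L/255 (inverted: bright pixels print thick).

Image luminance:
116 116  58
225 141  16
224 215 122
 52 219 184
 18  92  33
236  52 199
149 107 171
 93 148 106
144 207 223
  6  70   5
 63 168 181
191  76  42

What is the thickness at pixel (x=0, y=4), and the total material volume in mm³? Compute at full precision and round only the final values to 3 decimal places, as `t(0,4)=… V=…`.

t(0,4)=0.897 V=47.234

span = t_max - t_min = 3.36 - 0.71 = 2.650
L(0,4) = 18, L_eff = 1 - 18/255 = 0.929412 (inverted)
t(0,4) = 3.36 - 2.650·0.929412 = 0.897
Σt over all 12·3 pixels = 18358/255 ≈ 71.9921569
V = pitch²·Σt = 0.81²·18358/255 = 47.234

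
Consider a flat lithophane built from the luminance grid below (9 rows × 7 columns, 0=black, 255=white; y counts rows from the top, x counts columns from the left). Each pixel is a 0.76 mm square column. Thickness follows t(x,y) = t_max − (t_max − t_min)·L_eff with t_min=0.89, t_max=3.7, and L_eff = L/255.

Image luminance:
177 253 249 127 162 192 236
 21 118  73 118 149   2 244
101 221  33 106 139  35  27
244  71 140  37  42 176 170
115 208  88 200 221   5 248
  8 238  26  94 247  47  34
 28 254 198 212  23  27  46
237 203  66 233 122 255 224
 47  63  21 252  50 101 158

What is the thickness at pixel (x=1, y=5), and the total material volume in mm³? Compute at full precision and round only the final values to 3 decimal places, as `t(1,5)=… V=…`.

t(1,5)=1.077 V=82.052

span = t_max - t_min = 3.7 - 0.89 = 2.810
L(1,5) = 238, L_eff = 238/255 = 0.933333
t(1,5) = 3.7 - 2.810·0.933333 = 1.077
Σt over all 9·7 pixels = 142.056
V = pitch²·Σt = 0.76²·142.056 = 82.052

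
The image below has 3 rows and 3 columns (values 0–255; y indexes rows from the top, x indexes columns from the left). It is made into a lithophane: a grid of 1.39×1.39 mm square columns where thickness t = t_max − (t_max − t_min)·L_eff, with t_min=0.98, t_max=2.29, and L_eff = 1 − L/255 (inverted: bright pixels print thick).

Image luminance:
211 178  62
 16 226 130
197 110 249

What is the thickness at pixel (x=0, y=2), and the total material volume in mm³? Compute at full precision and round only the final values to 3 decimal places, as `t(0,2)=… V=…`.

t(0,2)=1.992 V=30.729

span = t_max - t_min = 2.29 - 0.98 = 1.310
L(0,2) = 197, L_eff = 1 - 197/255 = 0.227451 (inverted)
t(0,2) = 2.29 - 1.310·0.227451 = 1.992
Σt over all 3·3 pixels = 405559/25500 ≈ 15.9042745
V = pitch²·Σt = 1.39²·405559/25500 = 30.729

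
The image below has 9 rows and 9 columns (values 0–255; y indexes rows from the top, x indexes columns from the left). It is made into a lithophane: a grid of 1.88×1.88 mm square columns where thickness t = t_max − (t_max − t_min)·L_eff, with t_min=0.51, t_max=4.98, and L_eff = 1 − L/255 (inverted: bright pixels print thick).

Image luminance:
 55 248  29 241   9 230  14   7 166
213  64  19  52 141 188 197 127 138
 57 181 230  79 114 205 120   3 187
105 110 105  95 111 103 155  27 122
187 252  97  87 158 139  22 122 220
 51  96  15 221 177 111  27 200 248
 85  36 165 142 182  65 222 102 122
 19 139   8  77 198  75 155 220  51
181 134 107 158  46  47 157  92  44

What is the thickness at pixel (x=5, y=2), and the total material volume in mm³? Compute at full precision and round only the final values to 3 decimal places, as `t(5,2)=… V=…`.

t(5,2)=4.104 V=747.351

span = t_max - t_min = 4.98 - 0.51 = 4.470
L(5,2) = 205, L_eff = 1 - 205/255 = 0.196078 (inverted)
t(5,2) = 4.98 - 4.470·0.196078 = 4.104
Σt over all 9·9 pixels = 1797329/8500 ≈ 211.4504706
V = pitch²·Σt = 1.88²·1797329/8500 = 747.351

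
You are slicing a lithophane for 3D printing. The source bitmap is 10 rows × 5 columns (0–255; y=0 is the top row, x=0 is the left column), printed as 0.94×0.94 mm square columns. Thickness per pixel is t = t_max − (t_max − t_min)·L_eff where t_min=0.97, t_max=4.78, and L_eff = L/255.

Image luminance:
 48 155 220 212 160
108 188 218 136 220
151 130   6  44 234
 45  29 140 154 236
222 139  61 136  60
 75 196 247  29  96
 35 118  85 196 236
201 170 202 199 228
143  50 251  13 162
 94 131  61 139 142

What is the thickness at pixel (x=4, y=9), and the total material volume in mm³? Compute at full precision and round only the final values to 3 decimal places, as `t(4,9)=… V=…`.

t(4,9)=2.658 V=119.413

span = t_max - t_min = 4.78 - 0.97 = 3.810
L(4,9) = 142, L_eff = 142/255 = 0.556863
t(4,9) = 4.78 - 3.810·0.556863 = 2.658
Σt over all 10·5 pixels = 1148723/8500 ≈ 135.1438824
V = pitch²·Σt = 0.94²·1148723/8500 = 119.413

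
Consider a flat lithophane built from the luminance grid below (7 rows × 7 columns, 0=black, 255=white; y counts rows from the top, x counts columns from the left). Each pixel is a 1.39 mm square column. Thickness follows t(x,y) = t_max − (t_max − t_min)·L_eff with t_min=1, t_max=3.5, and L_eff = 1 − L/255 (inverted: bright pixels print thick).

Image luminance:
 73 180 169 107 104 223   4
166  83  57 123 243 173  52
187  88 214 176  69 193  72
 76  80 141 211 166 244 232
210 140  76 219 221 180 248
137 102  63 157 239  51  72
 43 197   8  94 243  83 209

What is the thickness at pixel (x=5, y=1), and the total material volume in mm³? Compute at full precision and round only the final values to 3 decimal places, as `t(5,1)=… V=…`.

span = t_max - t_min = 3.5 - 1 = 2.500
L(5,1) = 173, L_eff = 1 - 173/255 = 0.321569 (inverted)
t(5,1) = 3.5 - 2.500·0.321569 = 2.696
Σt over all 7·7 pixels = 5948/51 ≈ 116.6274510
V = pitch²·Σt = 1.39²·5948/51 = 225.336

t(5,1)=2.696 V=225.336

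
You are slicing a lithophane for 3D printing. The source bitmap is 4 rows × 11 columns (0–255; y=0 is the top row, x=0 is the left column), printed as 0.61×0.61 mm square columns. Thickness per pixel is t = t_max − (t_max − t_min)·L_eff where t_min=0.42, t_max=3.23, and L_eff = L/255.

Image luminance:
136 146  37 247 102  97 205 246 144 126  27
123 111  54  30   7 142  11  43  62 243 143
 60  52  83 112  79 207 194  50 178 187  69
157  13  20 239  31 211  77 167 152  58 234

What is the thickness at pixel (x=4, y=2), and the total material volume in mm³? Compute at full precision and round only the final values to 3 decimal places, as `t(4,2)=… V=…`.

t(4,2)=2.359 V=31.922

span = t_max - t_min = 3.23 - 0.42 = 2.810
L(4,2) = 79, L_eff = 79/255 = 0.309804
t(4,2) = 3.23 - 2.810·0.309804 = 2.359
Σt over all 4·11 pixels = 182299/2125 ≈ 85.7877647
V = pitch²·Σt = 0.61²·182299/2125 = 31.922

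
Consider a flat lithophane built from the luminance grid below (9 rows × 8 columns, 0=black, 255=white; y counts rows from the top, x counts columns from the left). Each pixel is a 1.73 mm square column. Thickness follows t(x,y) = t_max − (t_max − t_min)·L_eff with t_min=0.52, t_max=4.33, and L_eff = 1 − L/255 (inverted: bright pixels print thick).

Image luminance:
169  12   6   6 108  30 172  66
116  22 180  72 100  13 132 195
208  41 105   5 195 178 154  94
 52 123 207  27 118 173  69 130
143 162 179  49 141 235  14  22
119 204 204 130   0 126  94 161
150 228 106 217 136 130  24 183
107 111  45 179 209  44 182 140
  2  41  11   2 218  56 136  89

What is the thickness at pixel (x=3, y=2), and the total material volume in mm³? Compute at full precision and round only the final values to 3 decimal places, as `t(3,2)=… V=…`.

t(3,2)=0.595 V=470.107

span = t_max - t_min = 4.33 - 0.52 = 3.810
L(3,2) = 5, L_eff = 1 - 5/255 = 0.980392 (inverted)
t(3,2) = 4.33 - 3.810·0.980392 = 0.595
Σt over all 9·8 pixels = 157.074
V = pitch²·Σt = 1.73²·157.074 = 470.107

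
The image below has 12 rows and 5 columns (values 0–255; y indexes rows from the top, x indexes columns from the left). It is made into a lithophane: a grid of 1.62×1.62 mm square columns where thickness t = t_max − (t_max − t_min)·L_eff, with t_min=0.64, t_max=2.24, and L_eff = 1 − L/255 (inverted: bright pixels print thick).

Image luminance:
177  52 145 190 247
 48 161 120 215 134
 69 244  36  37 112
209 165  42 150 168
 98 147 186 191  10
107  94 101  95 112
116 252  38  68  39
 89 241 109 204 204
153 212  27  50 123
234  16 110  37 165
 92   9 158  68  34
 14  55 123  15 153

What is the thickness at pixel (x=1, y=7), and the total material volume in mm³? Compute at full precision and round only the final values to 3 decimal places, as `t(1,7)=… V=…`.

span = t_max - t_min = 2.24 - 0.64 = 1.600
L(1,7) = 241, L_eff = 1 - 241/255 = 0.054902 (inverted)
t(1,7) = 2.24 - 1.600·0.054902 = 2.152
Σt over all 12·5 pixels = 21104/255 ≈ 82.7607843
V = pitch²·Σt = 1.62²·21104/255 = 217.197

t(1,7)=2.152 V=217.197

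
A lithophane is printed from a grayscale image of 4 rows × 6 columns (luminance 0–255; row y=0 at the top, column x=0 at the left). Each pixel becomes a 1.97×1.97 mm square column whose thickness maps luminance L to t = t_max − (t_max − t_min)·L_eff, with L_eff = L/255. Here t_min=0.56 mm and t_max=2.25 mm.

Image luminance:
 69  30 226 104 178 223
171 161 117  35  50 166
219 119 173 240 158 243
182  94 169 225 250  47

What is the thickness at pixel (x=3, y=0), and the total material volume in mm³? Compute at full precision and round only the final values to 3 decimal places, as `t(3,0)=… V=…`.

span = t_max - t_min = 2.25 - 0.56 = 1.690
L(3,0) = 104, L_eff = 104/255 = 0.407843
t(3,0) = 2.25 - 1.690·0.407843 = 1.561
Σt over all 4·6 pixels = 760319/25500 ≈ 29.8164314
V = pitch²·Σt = 1.97²·760319/25500 = 115.715

t(3,0)=1.561 V=115.715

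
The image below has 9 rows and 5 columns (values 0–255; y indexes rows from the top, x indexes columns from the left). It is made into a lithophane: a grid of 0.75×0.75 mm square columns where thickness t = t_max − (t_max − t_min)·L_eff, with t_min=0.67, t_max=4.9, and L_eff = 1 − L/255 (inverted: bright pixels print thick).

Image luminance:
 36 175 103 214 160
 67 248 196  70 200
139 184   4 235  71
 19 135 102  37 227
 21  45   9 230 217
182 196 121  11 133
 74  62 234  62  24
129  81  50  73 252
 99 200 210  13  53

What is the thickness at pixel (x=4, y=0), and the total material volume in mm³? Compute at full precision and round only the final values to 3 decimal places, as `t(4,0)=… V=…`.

t(4,0)=3.324 V=67.374

span = t_max - t_min = 4.9 - 0.67 = 4.230
L(4,0) = 160, L_eff = 1 - 160/255 = 0.372549 (inverted)
t(4,0) = 4.9 - 4.230·0.372549 = 3.324
Σt over all 9·5 pixels = 509049/4250 ≈ 119.7762353
V = pitch²·Σt = 0.75²·509049/4250 = 67.374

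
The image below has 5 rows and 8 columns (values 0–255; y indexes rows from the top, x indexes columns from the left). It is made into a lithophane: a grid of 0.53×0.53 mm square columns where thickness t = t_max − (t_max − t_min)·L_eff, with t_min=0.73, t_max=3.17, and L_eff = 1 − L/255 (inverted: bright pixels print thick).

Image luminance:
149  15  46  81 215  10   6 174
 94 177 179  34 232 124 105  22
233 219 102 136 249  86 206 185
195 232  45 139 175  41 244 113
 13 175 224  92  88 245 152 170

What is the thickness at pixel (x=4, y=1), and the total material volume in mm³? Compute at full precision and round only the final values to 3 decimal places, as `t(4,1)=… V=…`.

t(4,1)=2.950 V=22.776

span = t_max - t_min = 3.17 - 0.73 = 2.440
L(4,1) = 232, L_eff = 1 - 232/255 = 0.090196 (inverted)
t(4,1) = 3.17 - 2.440·0.090196 = 2.950
Σt over all 5·8 pixels = 516892/6375 ≈ 81.0810980
V = pitch²·Σt = 0.53²·516892/6375 = 22.776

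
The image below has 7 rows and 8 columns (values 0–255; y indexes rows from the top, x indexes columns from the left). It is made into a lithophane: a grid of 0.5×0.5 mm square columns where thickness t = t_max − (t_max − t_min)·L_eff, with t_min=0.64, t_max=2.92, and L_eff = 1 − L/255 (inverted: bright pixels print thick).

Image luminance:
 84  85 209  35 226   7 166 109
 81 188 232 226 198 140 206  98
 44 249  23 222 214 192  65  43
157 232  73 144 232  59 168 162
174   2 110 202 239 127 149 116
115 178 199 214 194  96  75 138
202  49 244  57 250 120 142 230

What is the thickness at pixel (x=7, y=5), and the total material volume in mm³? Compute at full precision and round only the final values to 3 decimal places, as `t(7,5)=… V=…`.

t(7,5)=1.874 V=27.269

span = t_max - t_min = 2.92 - 0.64 = 2.280
L(7,5) = 138, L_eff = 1 - 138/255 = 0.458824 (inverted)
t(7,5) = 2.92 - 2.280·0.458824 = 1.874
Σt over all 7·8 pixels = 231789/2125 ≈ 109.0771765
V = pitch²·Σt = 0.5²·231789/2125 = 27.269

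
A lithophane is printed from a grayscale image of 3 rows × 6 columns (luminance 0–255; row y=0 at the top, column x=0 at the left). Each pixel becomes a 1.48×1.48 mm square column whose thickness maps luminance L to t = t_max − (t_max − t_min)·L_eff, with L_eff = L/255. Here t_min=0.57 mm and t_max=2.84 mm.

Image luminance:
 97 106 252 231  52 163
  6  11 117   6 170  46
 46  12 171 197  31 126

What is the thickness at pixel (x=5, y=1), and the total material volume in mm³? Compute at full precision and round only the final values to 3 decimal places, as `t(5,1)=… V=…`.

span = t_max - t_min = 2.84 - 0.57 = 2.270
L(5,1) = 46, L_eff = 46/255 = 0.180392
t(5,1) = 2.84 - 2.270·0.180392 = 2.431
Σt over all 3·6 pixels = 44294/1275 ≈ 34.7403922
V = pitch²·Σt = 1.48²·44294/1275 = 76.095

t(5,1)=2.431 V=76.095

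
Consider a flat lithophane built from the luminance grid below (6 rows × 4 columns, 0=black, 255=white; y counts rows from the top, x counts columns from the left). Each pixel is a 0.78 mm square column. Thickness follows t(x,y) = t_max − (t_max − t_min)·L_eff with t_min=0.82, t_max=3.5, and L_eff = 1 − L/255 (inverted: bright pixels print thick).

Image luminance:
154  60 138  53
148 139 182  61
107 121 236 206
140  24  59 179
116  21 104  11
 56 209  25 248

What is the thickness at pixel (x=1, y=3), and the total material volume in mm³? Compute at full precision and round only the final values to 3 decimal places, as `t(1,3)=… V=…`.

span = t_max - t_min = 3.5 - 0.82 = 2.680
L(1,3) = 24, L_eff = 1 - 24/255 = 0.905882 (inverted)
t(1,3) = 3.5 - 2.680·0.905882 = 1.072
Σt over all 6·4 pixels = 312859/6375 ≈ 49.0759216
V = pitch²·Σt = 0.78²·312859/6375 = 29.858

t(1,3)=1.072 V=29.858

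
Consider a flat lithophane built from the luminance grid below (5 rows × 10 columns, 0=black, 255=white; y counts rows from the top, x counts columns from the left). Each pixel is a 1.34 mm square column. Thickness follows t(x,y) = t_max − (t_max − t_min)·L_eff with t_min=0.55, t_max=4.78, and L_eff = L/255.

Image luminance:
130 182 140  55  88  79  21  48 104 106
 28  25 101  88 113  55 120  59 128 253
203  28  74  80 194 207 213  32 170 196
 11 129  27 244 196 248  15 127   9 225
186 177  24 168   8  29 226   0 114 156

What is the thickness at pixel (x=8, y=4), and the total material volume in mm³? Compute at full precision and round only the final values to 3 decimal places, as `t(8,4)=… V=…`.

t(8,4)=2.889 V=261.186

span = t_max - t_min = 4.78 - 0.55 = 4.230
L(8,4) = 114, L_eff = 114/255 = 0.447059
t(8,4) = 4.78 - 4.230·0.447059 = 2.889
Σt over all 5·10 pixels = 1236401/8500 ≈ 145.4589412
V = pitch²·Σt = 1.34²·1236401/8500 = 261.186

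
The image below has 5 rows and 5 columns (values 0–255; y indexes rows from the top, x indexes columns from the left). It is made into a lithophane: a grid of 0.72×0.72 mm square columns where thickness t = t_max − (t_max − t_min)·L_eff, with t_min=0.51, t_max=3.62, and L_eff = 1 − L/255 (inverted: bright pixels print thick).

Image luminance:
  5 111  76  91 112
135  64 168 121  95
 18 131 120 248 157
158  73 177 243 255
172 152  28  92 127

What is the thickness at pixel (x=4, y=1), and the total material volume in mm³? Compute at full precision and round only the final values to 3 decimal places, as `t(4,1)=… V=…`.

span = t_max - t_min = 3.62 - 0.51 = 3.110
L(4,1) = 95, L_eff = 1 - 95/255 = 0.627451 (inverted)
t(4,1) = 3.62 - 3.110·0.627451 = 1.669
Σt over all 5·5 pixels = 108187/2125 ≈ 50.9115294
V = pitch²·Σt = 0.72²·108187/2125 = 26.393

t(4,1)=1.669 V=26.393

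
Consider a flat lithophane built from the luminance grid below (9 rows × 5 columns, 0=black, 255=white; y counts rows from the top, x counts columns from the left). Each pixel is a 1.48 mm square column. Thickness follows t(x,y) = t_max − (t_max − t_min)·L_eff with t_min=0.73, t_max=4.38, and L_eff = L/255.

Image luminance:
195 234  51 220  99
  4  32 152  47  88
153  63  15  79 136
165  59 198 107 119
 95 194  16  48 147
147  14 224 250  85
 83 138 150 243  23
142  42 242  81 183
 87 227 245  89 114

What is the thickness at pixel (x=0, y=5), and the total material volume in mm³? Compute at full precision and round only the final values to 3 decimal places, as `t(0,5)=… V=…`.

t(0,5)=2.276 V=258.504

span = t_max - t_min = 4.38 - 0.73 = 3.650
L(0,5) = 147, L_eff = 147/255 = 0.576471
t(0,5) = 4.38 - 3.650·0.576471 = 2.276
Σt over all 9·5 pixels = 7081/60 ≈ 118.0166667
V = pitch²·Σt = 1.48²·7081/60 = 258.504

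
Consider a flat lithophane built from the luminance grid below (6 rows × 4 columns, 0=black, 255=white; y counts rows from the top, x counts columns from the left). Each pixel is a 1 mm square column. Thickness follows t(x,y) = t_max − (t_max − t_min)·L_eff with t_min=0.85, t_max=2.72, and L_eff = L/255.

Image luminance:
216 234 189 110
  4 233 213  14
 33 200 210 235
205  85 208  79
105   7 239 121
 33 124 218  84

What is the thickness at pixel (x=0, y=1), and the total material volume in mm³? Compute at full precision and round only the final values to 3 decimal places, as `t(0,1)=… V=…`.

span = t_max - t_min = 2.72 - 0.85 = 1.870
L(0,1) = 4, L_eff = 4/255 = 0.015686
t(0,1) = 2.72 - 1.870·0.015686 = 2.691
Σt over all 6·4 pixels = 40.354
V = pitch²·Σt = 1²·40.354 = 40.354

t(0,1)=2.691 V=40.354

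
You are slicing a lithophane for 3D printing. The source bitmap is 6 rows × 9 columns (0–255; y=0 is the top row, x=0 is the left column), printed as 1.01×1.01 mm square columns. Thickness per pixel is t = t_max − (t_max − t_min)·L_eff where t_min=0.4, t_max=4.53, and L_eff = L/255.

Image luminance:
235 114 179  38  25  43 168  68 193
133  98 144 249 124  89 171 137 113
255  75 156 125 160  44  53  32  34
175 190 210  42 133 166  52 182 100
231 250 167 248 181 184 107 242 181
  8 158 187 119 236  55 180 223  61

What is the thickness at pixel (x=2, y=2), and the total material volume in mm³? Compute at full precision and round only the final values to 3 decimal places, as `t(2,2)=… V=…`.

t(2,2)=2.003 V=125.245

span = t_max - t_min = 4.53 - 0.4 = 4.130
L(2,2) = 156, L_eff = 156/255 = 0.611765
t(2,2) = 4.53 - 4.130·0.611765 = 2.003
Σt over all 6·9 pixels = 3130811/25500 ≈ 122.7769020
V = pitch²·Σt = 1.01²·3130811/25500 = 125.245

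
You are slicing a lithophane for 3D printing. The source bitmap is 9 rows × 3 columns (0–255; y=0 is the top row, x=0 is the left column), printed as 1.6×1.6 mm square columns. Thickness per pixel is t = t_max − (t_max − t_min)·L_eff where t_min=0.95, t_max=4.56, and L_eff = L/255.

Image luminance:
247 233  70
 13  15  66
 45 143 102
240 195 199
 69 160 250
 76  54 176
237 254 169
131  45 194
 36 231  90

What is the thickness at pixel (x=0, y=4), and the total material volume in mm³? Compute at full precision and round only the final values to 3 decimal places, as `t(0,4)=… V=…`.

span = t_max - t_min = 4.56 - 0.95 = 3.610
L(0,4) = 69, L_eff = 69/255 = 0.270588
t(0,4) = 4.56 - 3.610·0.270588 = 3.583
Σt over all 9·3 pixels = 5263/75 ≈ 70.1733333
V = pitch²·Σt = 1.6²·5263/75 = 179.644

t(0,4)=3.583 V=179.644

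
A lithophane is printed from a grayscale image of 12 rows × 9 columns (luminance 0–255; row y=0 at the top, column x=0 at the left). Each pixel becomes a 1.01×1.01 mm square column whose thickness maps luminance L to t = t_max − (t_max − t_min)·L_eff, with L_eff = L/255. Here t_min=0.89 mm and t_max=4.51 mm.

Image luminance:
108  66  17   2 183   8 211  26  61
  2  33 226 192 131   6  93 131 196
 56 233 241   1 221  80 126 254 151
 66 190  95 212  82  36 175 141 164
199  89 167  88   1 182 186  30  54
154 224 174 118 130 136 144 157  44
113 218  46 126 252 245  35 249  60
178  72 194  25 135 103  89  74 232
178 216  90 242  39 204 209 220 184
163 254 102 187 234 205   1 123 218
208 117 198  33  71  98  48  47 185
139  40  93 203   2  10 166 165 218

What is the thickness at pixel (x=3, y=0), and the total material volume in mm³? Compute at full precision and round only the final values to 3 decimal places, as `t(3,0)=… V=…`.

span = t_max - t_min = 4.51 - 0.89 = 3.620
L(3,0) = 2, L_eff = 2/255 = 0.007843
t(3,0) = 4.51 - 3.620·0.007843 = 4.482
Σt over all 12·9 pixels = 1222467/4250 ≈ 287.6392941
V = pitch²·Σt = 1.01²·1222467/4250 = 293.421

t(3,0)=4.482 V=293.421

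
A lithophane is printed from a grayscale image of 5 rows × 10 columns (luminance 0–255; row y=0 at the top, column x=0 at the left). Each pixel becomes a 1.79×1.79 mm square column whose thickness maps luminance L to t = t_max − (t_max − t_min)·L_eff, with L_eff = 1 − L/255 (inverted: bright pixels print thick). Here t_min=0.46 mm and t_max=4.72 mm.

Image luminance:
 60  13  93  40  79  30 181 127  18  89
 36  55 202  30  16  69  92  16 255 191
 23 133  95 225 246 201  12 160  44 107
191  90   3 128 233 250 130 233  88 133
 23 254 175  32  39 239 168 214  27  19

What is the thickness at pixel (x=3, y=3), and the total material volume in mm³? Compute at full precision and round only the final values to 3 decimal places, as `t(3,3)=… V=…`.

span = t_max - t_min = 4.72 - 0.46 = 4.260
L(3,3) = 128, L_eff = 1 - 128/255 = 0.498039 (inverted)
t(3,3) = 4.72 - 4.260·0.498039 = 2.598
Σt over all 5·10 pixels = 495847/4250 ≈ 116.6698824
V = pitch²·Σt = 1.79²·495847/4250 = 373.822

t(3,3)=2.598 V=373.822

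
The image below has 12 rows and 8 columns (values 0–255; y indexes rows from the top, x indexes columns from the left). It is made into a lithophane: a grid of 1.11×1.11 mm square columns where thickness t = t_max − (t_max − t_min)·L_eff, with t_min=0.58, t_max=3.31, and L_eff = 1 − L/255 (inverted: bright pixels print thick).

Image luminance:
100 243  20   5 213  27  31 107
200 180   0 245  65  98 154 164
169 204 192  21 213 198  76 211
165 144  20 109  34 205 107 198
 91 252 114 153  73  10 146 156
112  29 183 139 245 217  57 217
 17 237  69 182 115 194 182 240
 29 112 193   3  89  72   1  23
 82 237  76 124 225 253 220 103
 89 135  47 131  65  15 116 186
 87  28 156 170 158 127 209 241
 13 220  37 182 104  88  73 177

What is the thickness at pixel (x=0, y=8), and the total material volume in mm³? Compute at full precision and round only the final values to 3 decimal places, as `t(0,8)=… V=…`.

span = t_max - t_min = 3.31 - 0.58 = 2.730
L(0,8) = 82, L_eff = 1 - 82/255 = 0.678431 (inverted)
t(0,8) = 3.31 - 2.730·0.678431 = 1.458
Σt over all 12·8 pixels = 396871/2125 ≈ 186.7628235
V = pitch²·Σt = 1.11²·396871/2125 = 230.110

t(0,8)=1.458 V=230.110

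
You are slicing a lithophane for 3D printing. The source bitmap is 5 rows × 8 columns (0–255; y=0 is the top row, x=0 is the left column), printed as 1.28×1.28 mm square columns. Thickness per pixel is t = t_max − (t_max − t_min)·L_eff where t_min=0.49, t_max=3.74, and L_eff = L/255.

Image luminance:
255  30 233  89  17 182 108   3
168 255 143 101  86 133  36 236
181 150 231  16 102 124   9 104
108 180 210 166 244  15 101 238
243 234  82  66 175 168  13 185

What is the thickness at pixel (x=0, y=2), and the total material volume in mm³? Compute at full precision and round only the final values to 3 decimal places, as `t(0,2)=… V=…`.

t(0,2)=1.433 V=131.927

span = t_max - t_min = 3.74 - 0.49 = 3.250
L(0,2) = 181, L_eff = 181/255 = 0.709804
t(0,2) = 3.74 - 3.250·0.709804 = 1.433
Σt over all 5·8 pixels = 20533/255 ≈ 80.5215686
V = pitch²·Σt = 1.28²·20533/255 = 131.927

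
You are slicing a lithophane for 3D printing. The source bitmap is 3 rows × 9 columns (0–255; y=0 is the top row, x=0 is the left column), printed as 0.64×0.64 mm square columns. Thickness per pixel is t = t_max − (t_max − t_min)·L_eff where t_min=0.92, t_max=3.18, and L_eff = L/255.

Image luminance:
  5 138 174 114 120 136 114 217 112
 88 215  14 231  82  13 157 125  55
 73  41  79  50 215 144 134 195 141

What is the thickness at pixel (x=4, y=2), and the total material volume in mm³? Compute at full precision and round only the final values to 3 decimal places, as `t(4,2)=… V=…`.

span = t_max - t_min = 3.18 - 0.92 = 2.260
L(4,2) = 215, L_eff = 215/255 = 0.843137
t(4,2) = 3.18 - 2.260·0.843137 = 1.275
Σt over all 3·9 pixels = 735149/12750 ≈ 57.6587451
V = pitch²·Σt = 0.64²·735149/12750 = 23.617

t(4,2)=1.275 V=23.617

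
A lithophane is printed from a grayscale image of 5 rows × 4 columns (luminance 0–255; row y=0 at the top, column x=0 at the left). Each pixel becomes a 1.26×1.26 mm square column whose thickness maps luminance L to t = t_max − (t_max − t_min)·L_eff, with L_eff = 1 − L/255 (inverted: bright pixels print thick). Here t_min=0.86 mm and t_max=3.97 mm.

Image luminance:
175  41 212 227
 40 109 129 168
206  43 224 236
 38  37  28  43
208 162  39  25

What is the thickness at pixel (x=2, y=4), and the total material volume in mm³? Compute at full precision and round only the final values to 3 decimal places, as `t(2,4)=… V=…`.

t(2,4)=1.336 V=73.583

span = t_max - t_min = 3.97 - 0.86 = 3.110
L(2,4) = 39, L_eff = 1 - 39/255 = 0.847059 (inverted)
t(2,4) = 3.97 - 3.110·0.847059 = 1.336
Σt over all 5·4 pixels = 118189/2550 ≈ 46.3486275
V = pitch²·Σt = 1.26²·118189/2550 = 73.583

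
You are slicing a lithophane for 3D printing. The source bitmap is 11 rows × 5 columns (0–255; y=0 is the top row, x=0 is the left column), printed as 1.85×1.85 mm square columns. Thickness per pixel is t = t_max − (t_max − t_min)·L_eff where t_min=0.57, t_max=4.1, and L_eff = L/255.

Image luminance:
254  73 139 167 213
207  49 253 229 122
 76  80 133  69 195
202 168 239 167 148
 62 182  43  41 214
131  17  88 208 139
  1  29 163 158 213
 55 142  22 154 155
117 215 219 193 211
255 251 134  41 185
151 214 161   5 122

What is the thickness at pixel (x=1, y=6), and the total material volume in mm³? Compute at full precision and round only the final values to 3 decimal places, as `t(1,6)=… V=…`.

t(1,6)=3.699 V=398.718

span = t_max - t_min = 4.1 - 0.57 = 3.530
L(1,6) = 29, L_eff = 29/255 = 0.113725
t(1,6) = 4.1 - 3.530·0.113725 = 3.699
Σt over all 11·5 pixels = 742682/6375 ≈ 116.4991373
V = pitch²·Σt = 1.85²·742682/6375 = 398.718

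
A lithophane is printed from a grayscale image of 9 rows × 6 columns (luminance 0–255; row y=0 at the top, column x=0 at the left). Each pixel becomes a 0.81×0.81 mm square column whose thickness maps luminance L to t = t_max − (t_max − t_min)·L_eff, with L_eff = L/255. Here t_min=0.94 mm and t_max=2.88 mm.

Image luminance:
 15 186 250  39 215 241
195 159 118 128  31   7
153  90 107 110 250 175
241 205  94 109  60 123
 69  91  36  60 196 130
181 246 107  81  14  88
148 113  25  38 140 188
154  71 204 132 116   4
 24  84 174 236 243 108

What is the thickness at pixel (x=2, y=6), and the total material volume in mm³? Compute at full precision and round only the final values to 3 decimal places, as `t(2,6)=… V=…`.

span = t_max - t_min = 2.88 - 0.94 = 1.940
L(2,6) = 25, L_eff = 25/255 = 0.098039
t(2,6) = 2.88 - 1.940·0.098039 = 2.690
Σt over all 9·6 pixels = 661543/6375 ≈ 103.7714510
V = pitch²·Σt = 0.81²·661543/6375 = 68.084

t(2,6)=2.690 V=68.084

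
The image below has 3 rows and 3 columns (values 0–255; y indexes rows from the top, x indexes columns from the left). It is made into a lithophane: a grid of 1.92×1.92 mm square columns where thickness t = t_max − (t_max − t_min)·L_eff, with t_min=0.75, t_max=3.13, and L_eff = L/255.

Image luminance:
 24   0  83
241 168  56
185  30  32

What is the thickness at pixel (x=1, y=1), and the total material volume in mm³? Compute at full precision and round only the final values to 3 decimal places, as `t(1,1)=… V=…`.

t(1,1)=1.562 V=75.667

span = t_max - t_min = 3.13 - 0.75 = 2.380
L(1,1) = 168, L_eff = 168/255 = 0.658824
t(1,1) = 3.13 - 2.380·0.658824 = 1.562
Σt over all 3·3 pixels = 20.526
V = pitch²·Σt = 1.92²·20.526 = 75.667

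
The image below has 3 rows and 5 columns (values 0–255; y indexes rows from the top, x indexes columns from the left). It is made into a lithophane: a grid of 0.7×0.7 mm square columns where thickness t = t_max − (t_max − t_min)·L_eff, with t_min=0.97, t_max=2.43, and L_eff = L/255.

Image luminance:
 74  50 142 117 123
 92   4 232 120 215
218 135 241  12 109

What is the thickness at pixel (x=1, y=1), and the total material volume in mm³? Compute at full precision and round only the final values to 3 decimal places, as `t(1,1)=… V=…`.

t(1,1)=2.407 V=12.575

span = t_max - t_min = 2.43 - 0.97 = 1.460
L(1,1) = 4, L_eff = 4/255 = 0.015686
t(1,1) = 2.43 - 1.460·0.015686 = 2.407
Σt over all 3·5 pixels = 218137/8500 ≈ 25.6631765
V = pitch²·Σt = 0.7²·218137/8500 = 12.575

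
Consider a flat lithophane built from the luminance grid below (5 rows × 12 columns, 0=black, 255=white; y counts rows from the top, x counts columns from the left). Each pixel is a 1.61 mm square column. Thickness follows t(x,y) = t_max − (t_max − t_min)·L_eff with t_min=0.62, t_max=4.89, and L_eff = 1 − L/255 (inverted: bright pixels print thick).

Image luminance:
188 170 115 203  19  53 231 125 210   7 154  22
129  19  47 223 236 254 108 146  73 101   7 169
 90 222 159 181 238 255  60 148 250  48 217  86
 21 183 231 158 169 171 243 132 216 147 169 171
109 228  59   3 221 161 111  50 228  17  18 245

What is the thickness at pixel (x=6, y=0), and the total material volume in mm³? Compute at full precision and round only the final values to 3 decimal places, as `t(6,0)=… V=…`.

t(6,0)=4.488 V=462.070

span = t_max - t_min = 4.89 - 0.62 = 4.270
L(6,0) = 231, L_eff = 1 - 231/255 = 0.094118 (inverted)
t(6,0) = 4.89 - 4.270·0.094118 = 4.488
Σt over all 5·12 pixels = 378804/2125 ≈ 178.2607059
V = pitch²·Σt = 1.61²·378804/2125 = 462.070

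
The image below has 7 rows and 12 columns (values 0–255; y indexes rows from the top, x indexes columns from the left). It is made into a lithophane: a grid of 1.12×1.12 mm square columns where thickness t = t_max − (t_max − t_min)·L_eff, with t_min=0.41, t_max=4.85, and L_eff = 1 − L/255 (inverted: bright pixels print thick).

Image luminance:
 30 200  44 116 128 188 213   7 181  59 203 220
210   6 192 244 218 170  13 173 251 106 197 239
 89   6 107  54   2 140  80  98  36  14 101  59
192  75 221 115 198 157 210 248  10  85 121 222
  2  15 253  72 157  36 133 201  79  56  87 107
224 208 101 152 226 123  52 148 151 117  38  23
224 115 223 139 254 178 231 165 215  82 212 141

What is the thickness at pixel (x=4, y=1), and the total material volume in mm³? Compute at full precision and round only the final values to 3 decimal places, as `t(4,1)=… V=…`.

span = t_max - t_min = 4.85 - 0.41 = 4.440
L(4,1) = 218, L_eff = 1 - 218/255 = 0.145098 (inverted)
t(4,1) = 4.85 - 4.440·0.145098 = 4.206
Σt over all 7·12 pixels = 487141/2125 ≈ 229.2428235
V = pitch²·Σt = 1.12²·487141/2125 = 287.562

t(4,1)=4.206 V=287.562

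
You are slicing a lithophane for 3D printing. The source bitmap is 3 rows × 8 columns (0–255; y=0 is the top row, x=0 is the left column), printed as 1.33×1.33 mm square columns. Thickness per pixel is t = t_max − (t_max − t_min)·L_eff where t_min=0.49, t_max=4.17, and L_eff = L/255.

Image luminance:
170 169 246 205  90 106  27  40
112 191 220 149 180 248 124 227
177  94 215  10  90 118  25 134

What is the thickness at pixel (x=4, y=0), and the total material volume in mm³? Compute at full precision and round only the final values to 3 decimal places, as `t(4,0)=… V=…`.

span = t_max - t_min = 4.17 - 0.49 = 3.680
L(4,0) = 90, L_eff = 90/255 = 0.352941
t(4,0) = 4.17 - 3.680·0.352941 = 2.871
Σt over all 3·8 pixels = 328246/6375 ≈ 51.4895686
V = pitch²·Σt = 1.33²·328246/6375 = 91.080

t(4,0)=2.871 V=91.080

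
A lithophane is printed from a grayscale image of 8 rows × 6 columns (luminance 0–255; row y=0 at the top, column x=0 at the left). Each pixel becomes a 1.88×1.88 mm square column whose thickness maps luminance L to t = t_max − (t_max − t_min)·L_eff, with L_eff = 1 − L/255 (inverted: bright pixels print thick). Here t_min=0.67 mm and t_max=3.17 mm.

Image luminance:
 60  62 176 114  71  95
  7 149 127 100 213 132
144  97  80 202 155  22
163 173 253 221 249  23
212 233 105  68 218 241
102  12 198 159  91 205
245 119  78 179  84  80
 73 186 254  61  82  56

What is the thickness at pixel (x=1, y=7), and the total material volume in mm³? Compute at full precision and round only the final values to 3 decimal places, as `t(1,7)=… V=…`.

span = t_max - t_min = 3.17 - 0.67 = 2.500
L(1,7) = 186, L_eff = 1 - 186/255 = 0.270588 (inverted)
t(1,7) = 3.17 - 2.500·0.270588 = 2.494
Σt over all 8·6 pixels = 80911/850 ≈ 95.1894118
V = pitch²·Σt = 1.88²·80911/850 = 336.437

t(1,7)=2.494 V=336.437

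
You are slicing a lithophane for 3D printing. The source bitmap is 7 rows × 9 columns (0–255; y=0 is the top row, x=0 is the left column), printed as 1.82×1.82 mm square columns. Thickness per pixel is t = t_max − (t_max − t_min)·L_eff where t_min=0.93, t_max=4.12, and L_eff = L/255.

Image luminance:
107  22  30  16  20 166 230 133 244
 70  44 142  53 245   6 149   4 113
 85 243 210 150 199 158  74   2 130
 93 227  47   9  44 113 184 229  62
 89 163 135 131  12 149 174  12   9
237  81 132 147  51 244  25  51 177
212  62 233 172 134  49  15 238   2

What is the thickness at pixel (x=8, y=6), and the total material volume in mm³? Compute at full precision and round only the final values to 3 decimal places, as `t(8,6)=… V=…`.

t(8,6)=4.095 V=561.873

span = t_max - t_min = 4.12 - 0.93 = 3.190
L(8,6) = 2, L_eff = 2/255 = 0.007843
t(8,6) = 4.12 - 3.190·0.007843 = 4.095
Σt over all 7·9 pixels = 4325489/25500 ≈ 169.6270196
V = pitch²·Σt = 1.82²·4325489/25500 = 561.873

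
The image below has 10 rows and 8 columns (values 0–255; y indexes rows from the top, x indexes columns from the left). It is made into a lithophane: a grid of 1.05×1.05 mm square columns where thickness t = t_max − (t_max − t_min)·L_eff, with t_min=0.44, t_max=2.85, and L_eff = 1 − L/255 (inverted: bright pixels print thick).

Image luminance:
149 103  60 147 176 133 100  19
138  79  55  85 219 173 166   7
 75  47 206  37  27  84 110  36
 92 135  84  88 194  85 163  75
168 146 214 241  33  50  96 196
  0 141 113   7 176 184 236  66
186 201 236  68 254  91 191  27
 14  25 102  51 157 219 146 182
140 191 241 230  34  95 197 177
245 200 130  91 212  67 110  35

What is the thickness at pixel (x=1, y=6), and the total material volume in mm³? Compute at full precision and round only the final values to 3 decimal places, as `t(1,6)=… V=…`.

span = t_max - t_min = 2.85 - 0.44 = 2.410
L(1,6) = 201, L_eff = 1 - 201/255 = 0.211765 (inverted)
t(1,6) = 2.85 - 2.410·0.211765 = 2.340
Σt over all 10·8 pixels = 3297719/25500 ≈ 129.3223137
V = pitch²·Σt = 1.05²·3297719/25500 = 142.578

t(1,6)=2.340 V=142.578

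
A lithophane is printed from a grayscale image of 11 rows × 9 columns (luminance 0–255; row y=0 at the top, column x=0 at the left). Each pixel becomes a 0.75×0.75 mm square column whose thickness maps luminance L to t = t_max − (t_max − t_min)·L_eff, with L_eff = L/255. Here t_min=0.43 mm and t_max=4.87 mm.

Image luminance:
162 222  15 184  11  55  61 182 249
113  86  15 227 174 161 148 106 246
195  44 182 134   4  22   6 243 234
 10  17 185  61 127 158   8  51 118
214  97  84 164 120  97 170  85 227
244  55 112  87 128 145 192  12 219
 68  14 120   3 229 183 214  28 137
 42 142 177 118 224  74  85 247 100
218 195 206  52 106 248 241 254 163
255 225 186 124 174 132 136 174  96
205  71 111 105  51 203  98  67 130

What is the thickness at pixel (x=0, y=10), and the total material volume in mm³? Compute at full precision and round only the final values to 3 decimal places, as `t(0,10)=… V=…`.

t(0,10)=1.301 V=142.905

span = t_max - t_min = 4.87 - 0.43 = 4.440
L(0,10) = 205, L_eff = 205/255 = 0.803922
t(0,10) = 4.87 - 4.440·0.803922 = 1.301
Σt over all 11·9 pixels = 2159453/8500 ≈ 254.0532941
V = pitch²·Σt = 0.75²·2159453/8500 = 142.905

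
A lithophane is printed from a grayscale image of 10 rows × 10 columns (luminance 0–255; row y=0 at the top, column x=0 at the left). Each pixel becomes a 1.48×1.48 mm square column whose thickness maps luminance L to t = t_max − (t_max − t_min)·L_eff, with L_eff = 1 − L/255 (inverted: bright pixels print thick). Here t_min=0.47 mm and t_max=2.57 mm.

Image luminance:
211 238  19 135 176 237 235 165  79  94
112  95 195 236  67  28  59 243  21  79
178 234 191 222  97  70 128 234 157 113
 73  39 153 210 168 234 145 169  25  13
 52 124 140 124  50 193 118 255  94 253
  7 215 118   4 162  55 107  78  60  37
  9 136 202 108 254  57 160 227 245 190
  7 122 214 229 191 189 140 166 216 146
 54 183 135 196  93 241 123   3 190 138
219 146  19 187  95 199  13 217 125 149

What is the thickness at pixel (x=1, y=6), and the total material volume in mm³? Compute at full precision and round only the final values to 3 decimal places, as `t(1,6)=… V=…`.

span = t_max - t_min = 2.57 - 0.47 = 2.100
L(1,6) = 136, L_eff = 1 - 136/255 = 0.466667 (inverted)
t(1,6) = 2.57 - 2.100·0.466667 = 1.590
Σt over all 10·10 pixels = 68121/425 ≈ 160.2847059
V = pitch²·Σt = 1.48²·68121/425 = 351.088

t(1,6)=1.590 V=351.088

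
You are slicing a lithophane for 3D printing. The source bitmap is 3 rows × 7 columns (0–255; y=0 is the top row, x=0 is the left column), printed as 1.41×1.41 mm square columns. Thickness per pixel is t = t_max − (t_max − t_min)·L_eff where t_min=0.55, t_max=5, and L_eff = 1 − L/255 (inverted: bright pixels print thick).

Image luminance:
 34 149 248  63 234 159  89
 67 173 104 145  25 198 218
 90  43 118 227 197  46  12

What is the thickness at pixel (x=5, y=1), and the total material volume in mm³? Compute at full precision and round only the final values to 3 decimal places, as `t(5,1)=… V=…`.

span = t_max - t_min = 5 - 0.55 = 4.450
L(5,1) = 198, L_eff = 1 - 198/255 = 0.223529 (inverted)
t(5,1) = 5 - 4.450·0.223529 = 4.005
Σt over all 3·7 pixels = 73444/1275 ≈ 57.6031373
V = pitch²·Σt = 1.41²·73444/1275 = 114.521

t(5,1)=4.005 V=114.521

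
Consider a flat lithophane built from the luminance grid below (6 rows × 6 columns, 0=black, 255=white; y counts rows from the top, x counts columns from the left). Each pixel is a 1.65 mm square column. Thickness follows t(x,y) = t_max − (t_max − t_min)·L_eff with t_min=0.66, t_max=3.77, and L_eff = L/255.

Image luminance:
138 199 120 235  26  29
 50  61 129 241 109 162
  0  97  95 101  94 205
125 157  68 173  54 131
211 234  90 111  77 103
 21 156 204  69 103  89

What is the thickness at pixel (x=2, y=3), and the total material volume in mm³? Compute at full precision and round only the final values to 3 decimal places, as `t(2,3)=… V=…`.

t(2,3)=2.941 V=227.817

span = t_max - t_min = 3.77 - 0.66 = 3.110
L(2,3) = 68, L_eff = 68/255 = 0.266667
t(2,3) = 3.77 - 3.110·0.266667 = 2.941
Σt over all 6·6 pixels = 125519/1500 ≈ 83.6793333
V = pitch²·Σt = 1.65²·125519/1500 = 227.817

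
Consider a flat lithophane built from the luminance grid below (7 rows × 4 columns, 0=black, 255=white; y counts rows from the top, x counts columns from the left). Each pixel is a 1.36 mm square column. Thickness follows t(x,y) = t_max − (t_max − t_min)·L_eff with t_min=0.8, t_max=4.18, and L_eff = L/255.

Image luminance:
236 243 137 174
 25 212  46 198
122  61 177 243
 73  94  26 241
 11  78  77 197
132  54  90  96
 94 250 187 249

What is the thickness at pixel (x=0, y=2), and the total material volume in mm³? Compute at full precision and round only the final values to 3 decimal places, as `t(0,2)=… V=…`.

span = t_max - t_min = 4.18 - 0.8 = 3.380
L(0,2) = 122, L_eff = 122/255 = 0.478431
t(0,2) = 4.18 - 3.380·0.478431 = 2.563
Σt over all 7·4 pixels = 846173/12750 ≈ 66.3665098
V = pitch²·Σt = 1.36²·846173/12750 = 122.751

t(0,2)=2.563 V=122.751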